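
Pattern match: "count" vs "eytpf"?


Pattern of "count": [0, 1, 2, 3, 4]
Pattern of "eytpf": [0, 1, 2, 3, 4]
Patterns match
Same pattern = Yes


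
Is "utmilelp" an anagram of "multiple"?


Word 1: "multiple" → sorted: eillmptu
Word 2: "utmilelp" → sorted: eillmptu
Same letters? eillmptu == eillmptu
Anagram = Yes


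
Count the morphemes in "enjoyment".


Word: "enjoyment"
Morphemes: en- + joy + -ment
Each morpheme carries meaning
= 3 morphemes


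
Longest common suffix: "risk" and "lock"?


Word 1: "risk"
Word 2: "lock"
Comparing from end:
  Pos -1: 'k' == 'k'
  Pos -2: 's' != 'c' (stop)
LCS = "k" (length 1)


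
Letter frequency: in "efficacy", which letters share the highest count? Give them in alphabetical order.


Word: "efficacy"
Letter counts:
  'a': 1
  'c': 2
  'e': 1
  'f': 2
  'i': 1
  'y': 1
Maximum count = 2
Most frequent = 'c', 'f' (2 times each)


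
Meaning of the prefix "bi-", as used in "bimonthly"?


Prefix: bi-
Example: bimonthly (bi- + monthly)
Meaning = two


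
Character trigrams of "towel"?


Word: "towel" (length 5)
Number of trigrams = 5 - 3 + 1 = 3
  Position 0: "tow"
  Position 1: "owe"
  Position 2: "wel"
Trigrams = "tow", "owe", "wel"


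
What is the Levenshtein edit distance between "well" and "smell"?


Word 1: "well" (length 4)
Word 2: "smell" (length 5)
One optimal edit sequence (insert/delete/substitute each cost 1):
  1. insert 's'  (+1)
  2. substitute 'w' -> 'm'  (+1)
  3. keep 'e'
  4. keep 'l'
  5. keep 'l'
Total edit operations: 2
Edit distance = 2


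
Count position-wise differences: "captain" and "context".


Comparing character by character (same length = 7):
  Pos 0: 'c' vs 'c' =
  Pos 1: 'a' vs 'o' !=
  Pos 2: 'p' vs 'n' !=
  Pos 3: 't' vs 't' =
  Pos 4: 'a' vs 'e' !=
  Pos 5: 'i' vs 'x' !=
  Pos 6: 'n' vs 't' !=
Hamming distance = 5


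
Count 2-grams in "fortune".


Word: "fortune" (length 7)
Number of 2-grams = length - 2 + 1 = 7 - 2 + 1
= 6


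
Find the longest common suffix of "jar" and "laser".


Word 1: "jar"
Word 2: "laser"
Comparing from end:
  Pos -1: 'r' == 'r'
  Pos -2: 'a' != 'e' (stop)
LCS = "r" (length 1)


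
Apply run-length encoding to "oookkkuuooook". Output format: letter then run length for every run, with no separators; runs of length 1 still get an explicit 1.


String: "oookkkuuooook"
Scanning for consecutive runs:
  'o' x 3
  'k' x 3
  'u' x 2
  'o' x 4
  'k' x 1
RLE = "o3k3u2o4k1"


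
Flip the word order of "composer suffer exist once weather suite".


Original: "composer suffer exist once weather suite"
Words (1..n): composer | suffer | exist | once | weather | suite
Reversed (n..1): suite | weather | once | exist | suffer | composer
Result = "suite weather once exist suffer composer"


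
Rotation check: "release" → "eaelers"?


Word: "release", Candidate: "eaelers"
Method: check if candidate is substring of word+word
"releaserelease" contains "eaelers"? No
Is rotation = No


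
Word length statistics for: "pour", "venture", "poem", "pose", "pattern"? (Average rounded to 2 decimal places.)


Lengths: "pour"=4, "venture"=7, "poem"=4, "pose"=4, "pattern"=7
Sum = 26, Count = 5
Average = 26/5 = 5.20
= avg=5.20, min=4, max=7


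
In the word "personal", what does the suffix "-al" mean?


Suffix: -al
Example: personal (person + -al)
Meaning = relating to


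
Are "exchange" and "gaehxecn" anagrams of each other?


Word 1: "exchange" → sorted: aceeghnx
Word 2: "gaehxecn" → sorted: aceeghnx
Same letters? aceeghnx == aceeghnx
Anagram = Yes


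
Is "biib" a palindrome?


Word: "biib"
Reversed: "biib"
Forward == Backward? biib == biib
Palindrome = Yes


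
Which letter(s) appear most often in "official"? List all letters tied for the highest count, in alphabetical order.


Word: "official"
Letter counts:
  'a': 1
  'c': 1
  'f': 2
  'i': 2
  'l': 1
  'o': 1
Maximum count = 2
Most frequent = 'f', 'i' (2 times each)


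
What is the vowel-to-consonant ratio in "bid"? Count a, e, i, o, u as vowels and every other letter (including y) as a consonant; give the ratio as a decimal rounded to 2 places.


Word: "bid"
Vowels (a,e,i,o,u): 1
Consonants: 2
Ratio = 1/2
= 0.50


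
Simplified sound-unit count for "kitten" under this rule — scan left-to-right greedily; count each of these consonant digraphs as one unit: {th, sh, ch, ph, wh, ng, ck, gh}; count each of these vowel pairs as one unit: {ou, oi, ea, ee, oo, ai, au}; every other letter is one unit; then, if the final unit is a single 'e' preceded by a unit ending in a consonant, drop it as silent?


Word: "kitten" (6 letters)
Left-to-right scan:
  1. 'k' (letter)
  2. 'i' (letter)
  3. 't' (letter)
  4. 't' (letter)
  5. 'e' (letter)
  6. 'n' (letter)
Units from scan: 6
Sound units = 6 units


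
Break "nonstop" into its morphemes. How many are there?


Word: "nonstop"
Morphemes: non- / stop
Each morpheme carries meaning
= 2 morphemes


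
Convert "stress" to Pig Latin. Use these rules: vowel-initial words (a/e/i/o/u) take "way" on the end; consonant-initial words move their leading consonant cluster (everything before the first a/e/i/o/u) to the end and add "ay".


Word: "stress"
Starts with consonant(s) → move to end, add 'ay'
Consonant cluster: "str"
Pig Latin = "essstray"


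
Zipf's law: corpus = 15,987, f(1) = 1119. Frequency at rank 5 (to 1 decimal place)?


Zipf's law: f(r) = f(1) / r
f(1) = 1119
f(5) = 1119 / 5
= 223.8 occurrences


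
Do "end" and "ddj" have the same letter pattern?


Pattern of "end": [0, 1, 2]
Pattern of "ddj": [0, 0, 1]
Patterns do not match
Same pattern = No


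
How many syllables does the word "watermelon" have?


Word: "watermelon"
Syllable breakdown: wa / ter / mel / on
Counting: 4 parts
= 4 syllables


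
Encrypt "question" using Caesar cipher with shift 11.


Word: "question"
Shift: 11
Each letter → (letter + shift) mod 26:
  'q' (16) + 11 = 1 → 'b'
  'u' (20) + 11 = 5 → 'f'
  'e' (4) + 11 = 15 → 'p'
  's' (18) + 11 = 3 → 'd'
  't' (19) + 11 = 4 → 'e'
  'i' (8) + 11 = 19 → 't'
  'o' (14) + 11 = 25 → 'z'
  'n' (13) + 11 = 24 → 'y'
Result = "bfpdetzy"


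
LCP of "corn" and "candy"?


Word 1: "corn"
Word 2: "candy"
Comparing from start:
  Pos 0: 'c' == 'c'
  Pos 1: 'o' != 'a' (stop)
LCP = "c" (length 1)


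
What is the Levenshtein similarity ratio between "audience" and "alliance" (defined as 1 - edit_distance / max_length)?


Word 1: "audience" (length 8)
Word 2: "alliance" (length 8)
One optimal edit sequence:
  1. keep 'a'
  2. substitute 'u' -> 'l'  (+1)
  3. substitute 'd' -> 'l'  (+1)
  4. keep 'i'
  5. substitute 'e' -> 'a'  (+1)
  6. keep 'n'
  7. keep 'c'
  8. keep 'e'
Edit distance = 3
Max length = max(8, 8) = 8
Similarity = 1 - 3/8
= 0.6250


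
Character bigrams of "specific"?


Word: "specific" (length 8)
Number of bigrams = 8 - 2 + 1 = 7
  Position 0: "sp"
  Position 1: "pe"
  Position 2: "ec"
  Position 3: "ci"
  Position 4: "if"
  Position 5: "fi"
  Position 6: "ic"
Bigrams = "sp", "pe", "ec", "ci", "if", "fi", "ic"


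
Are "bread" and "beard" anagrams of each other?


Word 1: "bread" → sorted: abder
Word 2: "beard" → sorted: abder
Same letters? abder == abder
Anagram = Yes


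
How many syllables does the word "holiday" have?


Word: "holiday"
Syllable breakdown: hol · i · day
Counting: 3 parts
= 3 syllables


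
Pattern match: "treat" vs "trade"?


Pattern of "treat": [0, 1, 2, 3, 0]
Pattern of "trade": [0, 1, 2, 3, 4]
Patterns do not match
Same pattern = No


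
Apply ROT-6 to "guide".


Word: "guide"
Shift: 6
Each letter → (letter + shift) mod 26:
  'g' (6) + 6 = 12 → 'm'
  'u' (20) + 6 = 0 → 'a'
  'i' (8) + 6 = 14 → 'o'
  'd' (3) + 6 = 9 → 'j'
  'e' (4) + 6 = 10 → 'k'
Result = "maojk"


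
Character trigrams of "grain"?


Word: "grain" (length 5)
Number of trigrams = 5 - 3 + 1 = 3
  Position 0: "gra"
  Position 1: "rai"
  Position 2: "ain"
Trigrams = "gra", "rai", "ain"


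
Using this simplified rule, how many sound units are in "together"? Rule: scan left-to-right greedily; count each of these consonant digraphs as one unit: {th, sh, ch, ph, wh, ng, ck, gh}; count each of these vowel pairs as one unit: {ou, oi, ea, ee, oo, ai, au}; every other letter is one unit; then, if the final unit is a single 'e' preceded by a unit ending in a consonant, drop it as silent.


Word: "together" (8 letters)
Left-to-right scan:
  (1) 't' (letter)
  (2) 'o' (letter)
  (3) 'g' (letter)
  (4) 'e' (letter)
  (5) 'th' (digraph)
  (6) 'e' (letter)
  (7) 'r' (letter)
Units from scan: 7
Sound units = 7 units


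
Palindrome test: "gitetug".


Word: "gitetug"
Reversed: "gutetig"
Forward == Backward? gitetug != gutetig
Palindrome = No


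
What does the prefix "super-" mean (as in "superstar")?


Prefix: super-
Example: superstar = super- + star
Meaning = above / beyond


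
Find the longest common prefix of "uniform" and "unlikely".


Word 1: "uniform"
Word 2: "unlikely"
Comparing from start:
  Pos 0: 'u' == 'u'
  Pos 1: 'n' == 'n'
  Pos 2: 'i' != 'l' (stop)
LCP = "un" (length 2)


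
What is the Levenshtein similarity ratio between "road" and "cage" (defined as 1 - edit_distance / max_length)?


Word 1: "road" (length 4)
Word 2: "cage" (length 4)
One optimal edit sequence:
  1. substitute 'r' -> 'c'  (+1)
  2. substitute 'o' -> 'a'  (+1)
  3. substitute 'a' -> 'g'  (+1)
  4. substitute 'd' -> 'e'  (+1)
Edit distance = 4
Max length = max(4, 4) = 4
Similarity = 1 - 4/4
= 0.0000


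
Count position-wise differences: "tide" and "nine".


Comparing character by character (same length = 4):
  Pos 0: 't' vs 'n' !=
  Pos 1: 'i' vs 'i' =
  Pos 2: 'd' vs 'n' !=
  Pos 3: 'e' vs 'e' =
Hamming distance = 2


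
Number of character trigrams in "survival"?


Word: "survival" (length 8)
Number of 3-grams = length - 3 + 1 = 8 - 3 + 1
= 6


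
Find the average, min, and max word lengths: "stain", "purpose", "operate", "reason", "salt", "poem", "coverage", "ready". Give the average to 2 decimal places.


Lengths: "stain"=5, "purpose"=7, "operate"=7, "reason"=6, "salt"=4, "poem"=4, "coverage"=8, "ready"=5
Sum = 46, Count = 8
Average = 46/8 = 5.75
= avg=5.75, min=4, max=8


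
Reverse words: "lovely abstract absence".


Original: "lovely abstract absence"
Words (1..n): lovely | abstract | absence
Reversed (n..1): absence | abstract | lovely
Result = "absence abstract lovely"


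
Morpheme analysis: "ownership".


Word: "ownership"
Morphemes: own / -er / -ship
Each morpheme carries meaning
= 3 morphemes


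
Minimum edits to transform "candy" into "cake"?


Word 1: "candy" (length 5)
Word 2: "cake" (length 4)
One optimal edit sequence (insert/delete/substitute each cost 1):
  1. keep 'c'
  2. keep 'a'
  3. delete 'n'  (+1)
  4. substitute 'd' -> 'k'  (+1)
  5. substitute 'y' -> 'e'  (+1)
Total edit operations: 3
Edit distance = 3


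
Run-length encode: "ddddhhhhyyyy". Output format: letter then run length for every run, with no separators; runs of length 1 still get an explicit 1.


String: "ddddhhhhyyyy"
Scanning for consecutive runs:
  'd' x 4
  'h' x 4
  'y' x 4
RLE = "d4h4y4"


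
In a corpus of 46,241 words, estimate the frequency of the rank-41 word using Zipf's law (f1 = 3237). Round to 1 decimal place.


Zipf's law: f(r) = f(1) / r
f(1) = 3237
f(41) = 3237 / 41
= 79.0 occurrences


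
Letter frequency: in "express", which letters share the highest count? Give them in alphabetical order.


Word: "express"
Letter counts:
  'e': 2
  'p': 1
  'r': 1
  's': 2
  'x': 1
Maximum count = 2
Most frequent = 'e', 's' (2 times each)


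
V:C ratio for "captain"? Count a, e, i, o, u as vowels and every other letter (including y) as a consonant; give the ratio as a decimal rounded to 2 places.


Word: "captain"
Vowels (a,e,i,o,u): 3
Consonants: 4
Ratio = 3/4
= 0.75


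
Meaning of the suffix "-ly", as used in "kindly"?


Suffix: -ly
Example: kindly = kind + -ly
Meaning = in a manner


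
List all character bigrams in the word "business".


Word: "business" (length 8)
Number of bigrams = 8 - 2 + 1 = 7
  Position 0: "bu"
  Position 1: "us"
  Position 2: "si"
  Position 3: "in"
  Position 4: "ne"
  Position 5: "es"
  Position 6: "ss"
Bigrams = "bu", "us", "si", "in", "ne", "es", "ss"


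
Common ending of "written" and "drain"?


Word 1: "written"
Word 2: "drain"
Comparing from end:
  Pos -1: 'n' == 'n'
  Pos -2: 'e' != 'i' (stop)
LCS = "n" (length 1)


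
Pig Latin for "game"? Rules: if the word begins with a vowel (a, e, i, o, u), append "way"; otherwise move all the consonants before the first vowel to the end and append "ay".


Word: "game"
Starts with consonant(s) → move to end, add 'ay'
Consonant cluster: "g"
Pig Latin = "amegay"


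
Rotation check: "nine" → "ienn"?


Word: "nine", Candidate: "ienn"
Method: check if candidate is substring of word+word
"ninenine" contains "ienn"? No
Is rotation = No


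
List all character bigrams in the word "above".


Word: "above" (length 5)
Number of bigrams = 5 - 2 + 1 = 4
  Position 0: "ab"
  Position 1: "bo"
  Position 2: "ov"
  Position 3: "ve"
Bigrams = "ab", "bo", "ov", "ve"


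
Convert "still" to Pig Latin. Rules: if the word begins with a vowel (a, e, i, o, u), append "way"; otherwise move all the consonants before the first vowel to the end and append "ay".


Word: "still"
Starts with consonant(s) → move to end, add 'ay'
Consonant cluster: "st"
Pig Latin = "illstay"


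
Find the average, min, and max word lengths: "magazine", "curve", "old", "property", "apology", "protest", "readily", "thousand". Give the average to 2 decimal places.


Lengths: "magazine"=8, "curve"=5, "old"=3, "property"=8, "apology"=7, "protest"=7, "readily"=7, "thousand"=8
Sum = 53, Count = 8
Average = 53/8 = 6.63
= avg=6.63, min=3, max=8


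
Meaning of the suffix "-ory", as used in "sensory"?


Suffix: -ory
Example: sensory (sense + -ory, with a spelling change)
Meaning = relating to / place for


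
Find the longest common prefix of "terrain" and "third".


Word 1: "terrain"
Word 2: "third"
Comparing from start:
  Pos 0: 't' == 't'
  Pos 1: 'e' != 'h' (stop)
LCP = "t" (length 1)


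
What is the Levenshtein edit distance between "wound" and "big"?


Word 1: "wound" (length 5)
Word 2: "big" (length 3)
One optimal edit sequence (insert/delete/substitute each cost 1):
  1. delete 'w'  (+1)
  2. delete 'o'  (+1)
  3. substitute 'u' -> 'b'  (+1)
  4. substitute 'n' -> 'i'  (+1)
  5. substitute 'd' -> 'g'  (+1)
Total edit operations: 5
Edit distance = 5


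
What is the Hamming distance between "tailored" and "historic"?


Comparing character by character (same length = 8):
  Pos 0: 't' vs 'h' !=
  Pos 1: 'a' vs 'i' !=
  Pos 2: 'i' vs 's' !=
  Pos 3: 'l' vs 't' !=
  Pos 4: 'o' vs 'o' =
  Pos 5: 'r' vs 'r' =
  Pos 6: 'e' vs 'i' !=
  Pos 7: 'd' vs 'c' !=
Hamming distance = 6


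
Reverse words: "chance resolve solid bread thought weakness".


Original: "chance resolve solid bread thought weakness"
Words (1..n): chance | resolve | solid | bread | thought | weakness
Reversed (n..1): weakness | thought | bread | solid | resolve | chance
Result = "weakness thought bread solid resolve chance"


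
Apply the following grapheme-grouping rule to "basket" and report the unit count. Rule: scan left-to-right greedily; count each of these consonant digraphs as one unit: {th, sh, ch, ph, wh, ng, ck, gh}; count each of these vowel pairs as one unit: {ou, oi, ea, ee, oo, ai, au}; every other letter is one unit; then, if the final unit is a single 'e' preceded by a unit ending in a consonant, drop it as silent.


Word: "basket" (6 letters)
Left-to-right scan:
  [1] 'b' (letter)
  [2] 'a' (letter)
  [3] 's' (letter)
  [4] 'k' (letter)
  [5] 'e' (letter)
  [6] 't' (letter)
Units from scan: 6
Sound units = 6 units


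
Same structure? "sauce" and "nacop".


Pattern of "sauce": [0, 1, 2, 3, 4]
Pattern of "nacop": [0, 1, 2, 3, 4]
Patterns match
Same pattern = Yes


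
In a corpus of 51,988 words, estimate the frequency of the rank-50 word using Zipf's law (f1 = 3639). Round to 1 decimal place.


Zipf's law: f(r) = f(1) / r
f(1) = 3639
f(50) = 3639 / 50
= 72.8 occurrences


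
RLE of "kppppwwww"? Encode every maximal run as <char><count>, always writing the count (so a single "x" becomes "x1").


String: "kppppwwww"
Scanning for consecutive runs:
  'k' x 1
  'p' x 4
  'w' x 4
RLE = "k1p4w4"


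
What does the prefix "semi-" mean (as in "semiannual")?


Prefix: semi-
Example: semiannual = semi- + annual
Meaning = half


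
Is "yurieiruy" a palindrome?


Word: "yurieiruy"
Reversed: "yurieiruy"
Forward == Backward? yurieiruy == yurieiruy
Palindrome = Yes


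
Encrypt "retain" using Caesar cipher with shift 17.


Word: "retain"
Shift: 17
Each letter → (letter + shift) mod 26:
  'r' (17) + 17 = 8 → 'i'
  'e' (4) + 17 = 21 → 'v'
  't' (19) + 17 = 10 → 'k'
  'a' (0) + 17 = 17 → 'r'
  'i' (8) + 17 = 25 → 'z'
  'n' (13) + 17 = 4 → 'e'
Result = "ivkrze"


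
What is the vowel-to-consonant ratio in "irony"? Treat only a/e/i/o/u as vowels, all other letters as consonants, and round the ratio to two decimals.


Word: "irony"
Vowels (a,e,i,o,u): 2
Consonants: 3
Ratio = 2/3
= 0.67


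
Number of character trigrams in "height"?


Word: "height" (length 6)
Number of 3-grams = length - 3 + 1 = 6 - 3 + 1
= 4


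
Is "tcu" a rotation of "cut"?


Word: "cut", Candidate: "tcu"
Method: check if candidate is substring of word+word
"cutcut" contains "tcu"? Yes
Is rotation = Yes


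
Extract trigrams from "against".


Word: "against" (length 7)
Number of trigrams = 7 - 3 + 1 = 5
  Position 0: "aga"
  Position 1: "gai"
  Position 2: "ain"
  Position 3: "ins"
  Position 4: "nst"
Trigrams = "aga", "gai", "ain", "ins", "nst"


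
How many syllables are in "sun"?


Word: "sun"
Syllable breakdown: sun
Counting: 1 part
= 1 syllable


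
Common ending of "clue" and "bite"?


Word 1: "clue"
Word 2: "bite"
Comparing from end:
  Pos -1: 'e' == 'e'
  Pos -2: 'u' != 't' (stop)
LCS = "e" (length 1)


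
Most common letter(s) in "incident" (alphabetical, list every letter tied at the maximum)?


Word: "incident"
Letter counts:
  'c': 1
  'd': 1
  'e': 1
  'i': 2
  'n': 2
  't': 1
Maximum count = 2
Most frequent = 'i', 'n' (2 times each)


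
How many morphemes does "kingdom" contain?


Word: "kingdom"
Morphemes: king | -dom
Each morpheme carries meaning
= 2 morphemes


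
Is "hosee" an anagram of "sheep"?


Word 1: "sheep" → sorted: eehps
Word 2: "hosee" → sorted: eehos
Same letters? eehps != eehos
Anagram = No


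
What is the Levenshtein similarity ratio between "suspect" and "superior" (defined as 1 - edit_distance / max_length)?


Word 1: "suspect" (length 7)
Word 2: "superior" (length 8)
One optimal edit sequence:
  1. keep 's'
  2. keep 'u'
  3. delete 's'  (+1)
  4. keep 'p'
  5. keep 'e'
  6. insert 'r'  (+1)
  7. insert 'i'  (+1)
  8. substitute 'c' -> 'o'  (+1)
  9. substitute 't' -> 'r'  (+1)
Edit distance = 5
Max length = max(7, 8) = 8
Similarity = 1 - 5/8
= 0.3750


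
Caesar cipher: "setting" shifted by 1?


Word: "setting"
Shift: 1
Each letter → (letter + shift) mod 26:
  's' (18) + 1 = 19 → 't'
  'e' (4) + 1 = 5 → 'f'
  't' (19) + 1 = 20 → 'u'
  't' (19) + 1 = 20 → 'u'
  'i' (8) + 1 = 9 → 'j'
  'n' (13) + 1 = 14 → 'o'
  'g' (6) + 1 = 7 → 'h'
Result = "tfuujoh"


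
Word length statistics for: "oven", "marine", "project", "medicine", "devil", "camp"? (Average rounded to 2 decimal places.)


Lengths: "oven"=4, "marine"=6, "project"=7, "medicine"=8, "devil"=5, "camp"=4
Sum = 34, Count = 6
Average = 34/6 = 5.67
= avg=5.67, min=4, max=8


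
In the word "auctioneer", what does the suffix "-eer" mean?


Suffix: -eer
Example: auctioneer (auction + -eer)
Meaning = one who is concerned with


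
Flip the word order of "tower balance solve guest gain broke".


Original: "tower balance solve guest gain broke"
Words (1..n): tower | balance | solve | guest | gain | broke
Reversed (n..1): broke | gain | guest | solve | balance | tower
Result = "broke gain guest solve balance tower"


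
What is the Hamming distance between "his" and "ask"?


Comparing character by character (same length = 3):
  Pos 0: 'h' vs 'a' !=
  Pos 1: 'i' vs 's' !=
  Pos 2: 's' vs 'k' !=
Hamming distance = 3


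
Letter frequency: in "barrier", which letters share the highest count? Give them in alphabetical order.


Word: "barrier"
Letter counts:
  'a': 1
  'b': 1
  'e': 1
  'i': 1
  'r': 3
Maximum count = 3
Most frequent = 'r' (3 times each)


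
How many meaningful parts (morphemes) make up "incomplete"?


Word: "incomplete"
Morphemes: in- + complete
Each morpheme carries meaning
= 2 morphemes


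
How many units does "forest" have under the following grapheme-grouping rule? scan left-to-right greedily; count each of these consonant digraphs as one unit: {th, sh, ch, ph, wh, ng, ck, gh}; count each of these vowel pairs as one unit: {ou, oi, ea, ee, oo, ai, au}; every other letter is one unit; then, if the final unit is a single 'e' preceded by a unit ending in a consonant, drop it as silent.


Word: "forest" (6 letters)
Left-to-right scan:
  [1] 'f' (letter)
  [2] 'o' (letter)
  [3] 'r' (letter)
  [4] 'e' (letter)
  [5] 's' (letter)
  [6] 't' (letter)
Units from scan: 6
Sound units = 6 units


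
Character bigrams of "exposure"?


Word: "exposure" (length 8)
Number of bigrams = 8 - 2 + 1 = 7
  Position 0: "ex"
  Position 1: "xp"
  Position 2: "po"
  Position 3: "os"
  Position 4: "su"
  Position 5: "ur"
  Position 6: "re"
Bigrams = "ex", "xp", "po", "os", "su", "ur", "re"


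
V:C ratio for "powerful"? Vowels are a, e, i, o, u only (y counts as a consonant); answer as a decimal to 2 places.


Word: "powerful"
Vowels (a,e,i,o,u): 3
Consonants: 5
Ratio = 3/5
= 0.60


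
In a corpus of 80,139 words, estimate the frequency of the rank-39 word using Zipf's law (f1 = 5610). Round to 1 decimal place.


Zipf's law: f(r) = f(1) / r
f(1) = 5610
f(39) = 5610 / 39
= 143.8 occurrences


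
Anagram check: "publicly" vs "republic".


Word 1: "publicly" → sorted: bcillpuy
Word 2: "republic" → sorted: bceilpru
Same letters? bcillpuy != bceilpru
Anagram = No


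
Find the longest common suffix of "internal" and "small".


Word 1: "internal"
Word 2: "small"
Comparing from end:
  Pos -1: 'l' == 'l'
  Pos -2: 'a' != 'l' (stop)
LCS = "l" (length 1)


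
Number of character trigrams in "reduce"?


Word: "reduce" (length 6)
Number of 3-grams = length - 3 + 1 = 6 - 3 + 1
= 4


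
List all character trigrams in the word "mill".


Word: "mill" (length 4)
Number of trigrams = 4 - 3 + 1 = 2
  Position 0: "mil"
  Position 1: "ill"
Trigrams = "mil", "ill"


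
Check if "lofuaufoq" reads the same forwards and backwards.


Word: "lofuaufoq"
Reversed: "qofuaufol"
Forward == Backward? lofuaufoq != qofuaufol
Palindrome = No


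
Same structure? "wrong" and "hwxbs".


Pattern of "wrong": [0, 1, 2, 3, 4]
Pattern of "hwxbs": [0, 1, 2, 3, 4]
Patterns match
Same pattern = Yes


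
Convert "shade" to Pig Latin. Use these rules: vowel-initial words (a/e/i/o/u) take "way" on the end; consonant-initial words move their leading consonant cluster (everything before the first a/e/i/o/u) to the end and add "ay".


Word: "shade"
Starts with consonant(s) → move to end, add 'ay'
Consonant cluster: "sh"
Pig Latin = "adeshay"


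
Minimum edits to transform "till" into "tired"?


Word 1: "till" (length 4)
Word 2: "tired" (length 5)
One optimal edit sequence (insert/delete/substitute each cost 1):
  1. keep 't'
  2. keep 'i'
  3. insert 'r'  (+1)
  4. substitute 'l' -> 'e'  (+1)
  5. substitute 'l' -> 'd'  (+1)
Total edit operations: 3
Edit distance = 3


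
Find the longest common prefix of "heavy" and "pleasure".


Word 1: "heavy"
Word 2: "pleasure"
Comparing from start:
  Pos 0: 'h' != 'p' (stop)
LCP = "" (length 0)


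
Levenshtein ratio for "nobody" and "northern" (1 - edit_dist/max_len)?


Word 1: "nobody" (length 6)
Word 2: "northern" (length 8)
One optimal edit sequence:
  1. keep 'n'
  2. keep 'o'
  3. insert 'r'  (+1)
  4. insert 't'  (+1)
  5. substitute 'b' -> 'h'  (+1)
  6. substitute 'o' -> 'e'  (+1)
  7. substitute 'd' -> 'r'  (+1)
  8. substitute 'y' -> 'n'  (+1)
Edit distance = 6
Max length = max(6, 8) = 8
Similarity = 1 - 6/8
= 0.2500


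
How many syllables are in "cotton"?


Word: "cotton"
Syllable breakdown: cot · ton
Counting: 2 parts
= 2 syllables


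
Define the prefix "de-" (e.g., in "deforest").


Prefix: de-
Example: deforest (de- + forest)
Meaning = remove / reverse


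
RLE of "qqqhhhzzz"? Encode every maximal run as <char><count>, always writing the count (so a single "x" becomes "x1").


String: "qqqhhhzzz"
Scanning for consecutive runs:
  'q' x 3
  'h' x 3
  'z' x 3
RLE = "q3h3z3"


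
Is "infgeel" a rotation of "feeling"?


Word: "feeling", Candidate: "infgeel"
Method: check if candidate is substring of word+word
"feelingfeeling" contains "infgeel"? No
Is rotation = No


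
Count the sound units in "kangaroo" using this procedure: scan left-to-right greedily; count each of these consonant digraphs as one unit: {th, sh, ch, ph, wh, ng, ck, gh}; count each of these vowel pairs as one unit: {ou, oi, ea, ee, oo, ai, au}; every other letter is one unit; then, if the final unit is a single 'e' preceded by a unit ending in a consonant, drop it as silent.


Word: "kangaroo" (8 letters)
Left-to-right scan:
  1. 'k' (letter)
  2. 'a' (letter)
  3. 'ng' (digraph)
  4. 'a' (letter)
  5. 'r' (letter)
  6. 'oo' (vowel-pair)
Units from scan: 6
Sound units = 6 units


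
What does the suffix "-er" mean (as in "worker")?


Suffix: -er
Example: worker = work + -er
Meaning = one who / more


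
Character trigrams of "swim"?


Word: "swim" (length 4)
Number of trigrams = 4 - 3 + 1 = 2
  Position 0: "swi"
  Position 1: "wim"
Trigrams = "swi", "wim"


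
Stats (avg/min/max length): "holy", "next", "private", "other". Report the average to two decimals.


Lengths: "holy"=4, "next"=4, "private"=7, "other"=5
Sum = 20, Count = 4
Average = 20/4 = 5.00
= avg=5.00, min=4, max=7


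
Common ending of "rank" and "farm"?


Word 1: "rank"
Word 2: "farm"
Comparing from end:
  Pos -1: 'k' != 'm' (stop)
LCS = "" (length 0)


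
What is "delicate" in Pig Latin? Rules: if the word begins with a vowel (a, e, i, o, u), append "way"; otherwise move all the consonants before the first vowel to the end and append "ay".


Word: "delicate"
Starts with consonant(s) → move to end, add 'ay'
Consonant cluster: "d"
Pig Latin = "elicateday"


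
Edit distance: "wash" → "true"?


Word 1: "wash" (length 4)
Word 2: "true" (length 4)
One optimal edit sequence (insert/delete/substitute each cost 1):
  1. substitute 'w' -> 't'  (+1)
  2. substitute 'a' -> 'r'  (+1)
  3. substitute 's' -> 'u'  (+1)
  4. substitute 'h' -> 'e'  (+1)
Total edit operations: 4
Edit distance = 4


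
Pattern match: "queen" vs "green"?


Pattern of "queen": [0, 1, 2, 2, 3]
Pattern of "green": [0, 1, 2, 2, 3]
Patterns match
Same pattern = Yes


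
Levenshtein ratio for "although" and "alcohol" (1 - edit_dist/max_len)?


Word 1: "although" (length 8)
Word 2: "alcohol" (length 7)
One optimal edit sequence:
  1. keep 'a'
  2. keep 'l'
  3. delete 't'  (+1)
  4. substitute 'h' -> 'c'  (+1)
  5. keep 'o'
  6. substitute 'u' -> 'h'  (+1)
  7. substitute 'g' -> 'o'  (+1)
  8. substitute 'h' -> 'l'  (+1)
Edit distance = 5
Max length = max(8, 7) = 8
Similarity = 1 - 5/8
= 0.3750


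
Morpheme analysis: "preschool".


Word: "preschool"
Morphemes: pre- + school
Each morpheme carries meaning
= 2 morphemes


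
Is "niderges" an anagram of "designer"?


Word 1: "designer" → sorted: deeginrs
Word 2: "niderges" → sorted: deeginrs
Same letters? deeginrs == deeginrs
Anagram = Yes


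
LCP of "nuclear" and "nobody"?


Word 1: "nuclear"
Word 2: "nobody"
Comparing from start:
  Pos 0: 'n' == 'n'
  Pos 1: 'u' != 'o' (stop)
LCP = "n" (length 1)


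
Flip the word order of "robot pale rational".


Original: "robot pale rational"
Words (1..n): robot | pale | rational
Reversed (n..1): rational | pale | robot
Result = "rational pale robot"


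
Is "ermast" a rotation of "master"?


Word: "master", Candidate: "ermast"
Method: check if candidate is substring of word+word
"mastermaster" contains "ermast"? Yes
Is rotation = Yes


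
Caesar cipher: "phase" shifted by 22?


Word: "phase"
Shift: 22
Each letter → (letter + shift) mod 26:
  'p' (15) + 22 = 11 → 'l'
  'h' (7) + 22 = 3 → 'd'
  'a' (0) + 22 = 22 → 'w'
  's' (18) + 22 = 14 → 'o'
  'e' (4) + 22 = 0 → 'a'
Result = "ldwoa"


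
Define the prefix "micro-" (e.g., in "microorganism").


Prefix: micro-
As in: microorganism -> micro- + organism
Meaning = small


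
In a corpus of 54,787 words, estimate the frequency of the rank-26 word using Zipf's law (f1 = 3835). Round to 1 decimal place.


Zipf's law: f(r) = f(1) / r
f(1) = 3835
f(26) = 3835 / 26
= 147.5 occurrences


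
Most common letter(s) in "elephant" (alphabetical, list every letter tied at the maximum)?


Word: "elephant"
Letter counts:
  'a': 1
  'e': 2
  'h': 1
  'l': 1
  'n': 1
  'p': 1
  't': 1
Maximum count = 2
Most frequent = 'e' (2 times each)


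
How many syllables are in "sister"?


Word: "sister"
Syllable breakdown: sis · ter
Counting: 2 parts
= 2 syllables


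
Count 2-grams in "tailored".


Word: "tailored" (length 8)
Number of 2-grams = length - 2 + 1 = 8 - 2 + 1
= 7


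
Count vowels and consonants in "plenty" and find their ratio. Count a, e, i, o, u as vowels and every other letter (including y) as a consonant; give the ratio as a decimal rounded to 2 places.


Word: "plenty"
Vowels (a,e,i,o,u): 1
Consonants: 5
Ratio = 1/5
= 0.20


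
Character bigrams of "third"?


Word: "third" (length 5)
Number of bigrams = 5 - 2 + 1 = 4
  Position 0: "th"
  Position 1: "hi"
  Position 2: "ir"
  Position 3: "rd"
Bigrams = "th", "hi", "ir", "rd"


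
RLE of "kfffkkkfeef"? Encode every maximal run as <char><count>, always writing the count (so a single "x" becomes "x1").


String: "kfffkkkfeef"
Scanning for consecutive runs:
  'k' x 1
  'f' x 3
  'k' x 3
  'f' x 1
  'e' x 2
  'f' x 1
RLE = "k1f3k3f1e2f1"


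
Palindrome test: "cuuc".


Word: "cuuc"
Reversed: "cuuc"
Forward == Backward? cuuc == cuuc
Palindrome = Yes


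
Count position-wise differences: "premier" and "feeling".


Comparing character by character (same length = 7):
  Pos 0: 'p' vs 'f' !=
  Pos 1: 'r' vs 'e' !=
  Pos 2: 'e' vs 'e' =
  Pos 3: 'm' vs 'l' !=
  Pos 4: 'i' vs 'i' =
  Pos 5: 'e' vs 'n' !=
  Pos 6: 'r' vs 'g' !=
Hamming distance = 5


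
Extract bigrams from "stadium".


Word: "stadium" (length 7)
Number of bigrams = 7 - 2 + 1 = 6
  Position 0: "st"
  Position 1: "ta"
  Position 2: "ad"
  Position 3: "di"
  Position 4: "iu"
  Position 5: "um"
Bigrams = "st", "ta", "ad", "di", "iu", "um"


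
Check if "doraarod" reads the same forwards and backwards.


Word: "doraarod"
Reversed: "doraarod"
Forward == Backward? doraarod == doraarod
Palindrome = Yes


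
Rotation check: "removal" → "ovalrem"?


Word: "removal", Candidate: "ovalrem"
Method: check if candidate is substring of word+word
"removalremoval" contains "ovalrem"? Yes
Is rotation = Yes


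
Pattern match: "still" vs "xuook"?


Pattern of "still": [0, 1, 2, 3, 3]
Pattern of "xuook": [0, 1, 2, 2, 3]
Patterns do not match
Same pattern = No


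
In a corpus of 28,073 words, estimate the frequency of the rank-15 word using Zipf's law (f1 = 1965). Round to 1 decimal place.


Zipf's law: f(r) = f(1) / r
f(1) = 1965
f(15) = 1965 / 15
= 131.0 occurrences


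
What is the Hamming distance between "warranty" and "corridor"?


Comparing character by character (same length = 8):
  Pos 0: 'w' vs 'c' !=
  Pos 1: 'a' vs 'o' !=
  Pos 2: 'r' vs 'r' =
  Pos 3: 'r' vs 'r' =
  Pos 4: 'a' vs 'i' !=
  Pos 5: 'n' vs 'd' !=
  Pos 6: 't' vs 'o' !=
  Pos 7: 'y' vs 'r' !=
Hamming distance = 6


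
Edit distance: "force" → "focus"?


Word 1: "force" (length 5)
Word 2: "focus" (length 5)
One optimal edit sequence (insert/delete/substitute each cost 1):
  1. keep 'f'
  2. keep 'o'
  3. substitute 'r' -> 'c'  (+1)
  4. substitute 'c' -> 'u'  (+1)
  5. substitute 'e' -> 's'  (+1)
Total edit operations: 3
Edit distance = 3


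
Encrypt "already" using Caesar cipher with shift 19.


Word: "already"
Shift: 19
Each letter → (letter + shift) mod 26:
  'a' (0) + 19 = 19 → 't'
  'l' (11) + 19 = 4 → 'e'
  'r' (17) + 19 = 10 → 'k'
  'e' (4) + 19 = 23 → 'x'
  'a' (0) + 19 = 19 → 't'
  'd' (3) + 19 = 22 → 'w'
  'y' (24) + 19 = 17 → 'r'
Result = "tekxtwr"


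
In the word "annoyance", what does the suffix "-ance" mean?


Suffix: -ance
Example: annoyance = annoy + -ance
Meaning = state of


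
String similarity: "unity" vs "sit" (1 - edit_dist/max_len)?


Word 1: "unity" (length 5)
Word 2: "sit" (length 3)
One optimal edit sequence:
  1. delete 'u'  (+1)
  2. substitute 'n' -> 's'  (+1)
  3. keep 'i'
  4. keep 't'
  5. delete 'y'  (+1)
Edit distance = 3
Max length = max(5, 3) = 5
Similarity = 1 - 3/5
= 0.4000


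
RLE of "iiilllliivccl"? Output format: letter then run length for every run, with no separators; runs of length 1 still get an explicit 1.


String: "iiilllliivccl"
Scanning for consecutive runs:
  'i' x 3
  'l' x 4
  'i' x 2
  'v' x 1
  'c' x 2
  'l' x 1
RLE = "i3l4i2v1c2l1"


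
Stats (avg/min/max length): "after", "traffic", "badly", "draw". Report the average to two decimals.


Lengths: "after"=5, "traffic"=7, "badly"=5, "draw"=4
Sum = 21, Count = 4
Average = 21/4 = 5.25
= avg=5.25, min=4, max=7


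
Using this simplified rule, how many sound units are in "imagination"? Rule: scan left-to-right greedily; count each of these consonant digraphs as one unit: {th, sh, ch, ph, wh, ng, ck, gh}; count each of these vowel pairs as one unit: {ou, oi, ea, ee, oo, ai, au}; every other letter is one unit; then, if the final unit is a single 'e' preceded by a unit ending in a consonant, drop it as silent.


Word: "imagination" (11 letters)
Left-to-right scan:
  (1) 'i' (letter)
  (2) 'm' (letter)
  (3) 'a' (letter)
  (4) 'g' (letter)
  (5) 'i' (letter)
  (6) 'n' (letter)
  (7) 'a' (letter)
  (8) 't' (letter)
  (9) 'i' (letter)
  (10) 'o' (letter)
  (11) 'n' (letter)
Units from scan: 11
Sound units = 11 units


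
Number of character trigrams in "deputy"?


Word: "deputy" (length 6)
Number of 3-grams = length - 3 + 1 = 6 - 3 + 1
= 4


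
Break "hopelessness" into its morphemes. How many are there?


Word: "hopelessness"
Morphemes: hope / -less / -ness
Each morpheme carries meaning
= 3 morphemes


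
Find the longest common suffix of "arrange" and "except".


Word 1: "arrange"
Word 2: "except"
Comparing from end:
  Pos -1: 'e' != 't' (stop)
LCS = "" (length 0)


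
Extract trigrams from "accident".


Word: "accident" (length 8)
Number of trigrams = 8 - 3 + 1 = 6
  Position 0: "acc"
  Position 1: "cci"
  Position 2: "cid"
  Position 3: "ide"
  Position 4: "den"
  Position 5: "ent"
Trigrams = "acc", "cci", "cid", "ide", "den", "ent"


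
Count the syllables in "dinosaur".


Word: "dinosaur"
Syllable breakdown: di · no · saur
Counting: 3 parts
= 3 syllables


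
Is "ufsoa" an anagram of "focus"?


Word 1: "focus" → sorted: cfosu
Word 2: "ufsoa" → sorted: afosu
Same letters? cfosu != afosu
Anagram = No


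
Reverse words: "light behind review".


Original: "light behind review"
Words (1..n): light | behind | review
Reversed (n..1): review | behind | light
Result = "review behind light"


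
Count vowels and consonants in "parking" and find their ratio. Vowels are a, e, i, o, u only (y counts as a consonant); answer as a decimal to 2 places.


Word: "parking"
Vowels (a,e,i,o,u): 2
Consonants: 5
Ratio = 2/5
= 0.40


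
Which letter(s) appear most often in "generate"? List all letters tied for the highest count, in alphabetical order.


Word: "generate"
Letter counts:
  'a': 1
  'e': 3
  'g': 1
  'n': 1
  'r': 1
  't': 1
Maximum count = 3
Most frequent = 'e' (3 times each)


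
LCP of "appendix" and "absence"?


Word 1: "appendix"
Word 2: "absence"
Comparing from start:
  Pos 0: 'a' == 'a'
  Pos 1: 'p' != 'b' (stop)
LCP = "a" (length 1)


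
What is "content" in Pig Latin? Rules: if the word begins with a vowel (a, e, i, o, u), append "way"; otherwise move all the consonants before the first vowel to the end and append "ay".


Word: "content"
Starts with consonant(s) → move to end, add 'ay'
Consonant cluster: "c"
Pig Latin = "ontentcay"


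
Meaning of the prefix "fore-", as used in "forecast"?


Prefix: fore-
As in: forecast -> fore- + cast
Meaning = before


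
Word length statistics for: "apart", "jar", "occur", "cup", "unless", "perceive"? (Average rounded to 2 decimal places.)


Lengths: "apart"=5, "jar"=3, "occur"=5, "cup"=3, "unless"=6, "perceive"=8
Sum = 30, Count = 6
Average = 30/6 = 5.00
= avg=5.00, min=3, max=8


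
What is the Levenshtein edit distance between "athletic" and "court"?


Word 1: "athletic" (length 8)
Word 2: "court" (length 5)
One optimal edit sequence (insert/delete/substitute each cost 1):
  1. delete 'a'  (+1)
  2. substitute 't' -> 'c'  (+1)
  3. substitute 'h' -> 'o'  (+1)
  4. substitute 'l' -> 'u'  (+1)
  5. substitute 'e' -> 'r'  (+1)
  6. keep 't'
  7. delete 'i'  (+1)
  8. delete 'c'  (+1)
Total edit operations: 7
Edit distance = 7


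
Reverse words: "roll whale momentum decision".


Original: "roll whale momentum decision"
Words (1..n): roll | whale | momentum | decision
Reversed (n..1): decision | momentum | whale | roll
Result = "decision momentum whale roll"


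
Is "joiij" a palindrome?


Word: "joiij"
Reversed: "jiioj"
Forward == Backward? joiij != jiioj
Palindrome = No


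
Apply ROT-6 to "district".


Word: "district"
Shift: 6
Each letter → (letter + shift) mod 26:
  'd' (3) + 6 = 9 → 'j'
  'i' (8) + 6 = 14 → 'o'
  's' (18) + 6 = 24 → 'y'
  't' (19) + 6 = 25 → 'z'
  'r' (17) + 6 = 23 → 'x'
  'i' (8) + 6 = 14 → 'o'
  'c' (2) + 6 = 8 → 'i'
  't' (19) + 6 = 25 → 'z'
Result = "joyzxoiz"


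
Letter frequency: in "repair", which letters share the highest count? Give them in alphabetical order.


Word: "repair"
Letter counts:
  'a': 1
  'e': 1
  'i': 1
  'p': 1
  'r': 2
Maximum count = 2
Most frequent = 'r' (2 times each)


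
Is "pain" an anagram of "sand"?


Word 1: "sand" → sorted: adns
Word 2: "pain" → sorted: ainp
Same letters? adns != ainp
Anagram = No


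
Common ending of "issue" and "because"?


Word 1: "issue"
Word 2: "because"
Comparing from end:
  Pos -1: 'e' == 'e'
  Pos -2: 'u' != 's' (stop)
LCS = "e" (length 1)


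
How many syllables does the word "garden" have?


Word: "garden"
Syllable breakdown: gar / den
Counting: 2 parts
= 2 syllables


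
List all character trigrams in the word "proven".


Word: "proven" (length 6)
Number of trigrams = 6 - 3 + 1 = 4
  Position 0: "pro"
  Position 1: "rov"
  Position 2: "ove"
  Position 3: "ven"
Trigrams = "pro", "rov", "ove", "ven"


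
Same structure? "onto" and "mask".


Pattern of "onto": [0, 1, 2, 0]
Pattern of "mask": [0, 1, 2, 3]
Patterns do not match
Same pattern = No


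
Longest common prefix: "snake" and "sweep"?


Word 1: "snake"
Word 2: "sweep"
Comparing from start:
  Pos 0: 's' == 's'
  Pos 1: 'n' != 'w' (stop)
LCP = "s" (length 1)
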